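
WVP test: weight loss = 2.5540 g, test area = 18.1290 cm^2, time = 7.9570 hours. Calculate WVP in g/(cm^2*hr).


Formula: WVP = loss / (area * time)
Substituting: WVP = 2.5540 / (18.1290 * 7.9570)
Result: 0.0177051 g/(cm^2*hr)


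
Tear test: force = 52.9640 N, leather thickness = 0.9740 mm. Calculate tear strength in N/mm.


Formula: Tear strength = force / thickness
Substituting: Tear strength = 52.9640 / 0.9740
Result: 54.3778 N/mm


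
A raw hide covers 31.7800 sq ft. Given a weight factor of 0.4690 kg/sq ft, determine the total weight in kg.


Formula: Weight = area * weight_per_sqft
Substituting: Weight = 31.7800 * 0.4690
Result: 14.9048 kg


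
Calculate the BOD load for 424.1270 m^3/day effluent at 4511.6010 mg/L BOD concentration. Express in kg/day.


Formula: BOD_load = volume * conc / 1000
Substituting: BOD_load = 424.1270 * 4511.6010 / 1000
Result: 1913.4918 kg/day


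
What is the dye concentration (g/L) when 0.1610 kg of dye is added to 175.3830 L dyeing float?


Formula: Conc = dye_mass(kg) / volume(L) * 1000
Substituting: Conc = 0.1610 / 175.3830 * 1000
Result: 0.9180 g/L


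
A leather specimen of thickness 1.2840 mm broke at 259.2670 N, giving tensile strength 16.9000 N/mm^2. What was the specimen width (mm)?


Formula: w = F / (TS * t)
Substituting: w = 259.2670 / (16.9000 * 1.2840)
Result: 11.9480 mm


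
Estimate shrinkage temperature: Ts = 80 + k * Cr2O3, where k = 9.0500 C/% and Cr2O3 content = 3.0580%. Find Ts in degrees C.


Formula: Ts = 80 + k * Cr2O3
Substituting: Ts = 80 + 9.0500 * 3.0580
Result: 107.6749 C


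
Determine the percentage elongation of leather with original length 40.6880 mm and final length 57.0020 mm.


Formula: Elongation = (Lf - L0) / L0 * 100
Substituting: Elongation = (57.0020 - 40.6880) / 40.6880 * 100
Result: 40.0954 %


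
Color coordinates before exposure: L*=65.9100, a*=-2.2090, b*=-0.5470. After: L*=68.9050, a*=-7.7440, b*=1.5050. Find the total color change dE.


dL = 2.9950, da = -5.5350, db = 2.0520
dE = sqrt(2.9950^2 + (-5.5350)^2 + 2.0520^2) = 6.6194


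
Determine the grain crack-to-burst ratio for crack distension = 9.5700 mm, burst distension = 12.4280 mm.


Formula: Ratio = crack / burst
Substituting: Ratio = 9.5700 / 12.4280
Result: 0.7700


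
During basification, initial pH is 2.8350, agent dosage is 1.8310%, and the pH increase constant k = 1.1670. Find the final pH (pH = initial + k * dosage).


Formula: pH_final = pH_initial + k * base_pct
Substituting: pH_final = 2.8350 + 1.1670 * 1.8310
Result: 4.9718


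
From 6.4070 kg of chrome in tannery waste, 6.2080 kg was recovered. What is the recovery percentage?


Formula: Recovery = recovered / input * 100
Substituting: Recovery = 6.2080 / 6.4070 * 100
Result: 96.8940 %


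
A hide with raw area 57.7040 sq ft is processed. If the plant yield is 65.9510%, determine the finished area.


Formula: finished = raw * yield / 100
Substituting: finished = 57.7040 * 65.9510 / 100
Result: 38.0564 sq ft


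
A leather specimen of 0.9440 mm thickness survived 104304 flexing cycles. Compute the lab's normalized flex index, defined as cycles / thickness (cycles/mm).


Formula: Index = cycles / thickness
Substituting: Index = 104304 / 0.9440
Result: 110491.5254 cycles/mm


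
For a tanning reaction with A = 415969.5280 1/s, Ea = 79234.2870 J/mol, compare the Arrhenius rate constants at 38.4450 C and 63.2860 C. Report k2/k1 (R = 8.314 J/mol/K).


T1 = 38.4450 + 273.15 = 311.5950 K; T2 = 63.2860 + 273.15 = 336.4360 K
k1 = A * exp(-Ea/(R*T1)) = 415969.5280 * exp(-79234.2870/(8.314*311.5950)) = 2.1679e-08 1/s
k2 = A * exp(-Ea/(R*T2)) = 415969.5280 * exp(-79234.2870/(8.314*336.4360)) = 2.0740e-07 1/s
k2/k1 = 2.0740e-07 / 2.1679e-08 = 9.5667


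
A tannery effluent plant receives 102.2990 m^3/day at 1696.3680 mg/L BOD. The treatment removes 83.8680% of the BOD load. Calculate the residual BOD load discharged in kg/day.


Load_in = volume * conc / 1000 = 102.2990 * 1696.3680 / 1000 = 173.5368 kg/day
Removed = Load_in * eff / 100 = 173.5368 * 83.8680 / 100 = 145.5418 kg/day
Load_out = Load_in - Removed = 173.5368 - 145.5418 = 27.9949 kg/day


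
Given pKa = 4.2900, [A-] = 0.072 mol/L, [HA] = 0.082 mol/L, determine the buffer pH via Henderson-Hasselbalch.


ratio = [A-] / [HA] = 0.072 / 0.082 = 0.8780
log10(ratio) = -0.0564814
pH = pKa + log10(ratio) = 4.2900 - 0.0564814 = 4.2335


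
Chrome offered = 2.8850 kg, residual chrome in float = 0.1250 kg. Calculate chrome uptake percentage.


Formula: Uptake = (offered - residual) / offered * 100
Substituting: Uptake = (2.8850 - 0.1250) / 2.8850 * 100
Result: 95.6672 %


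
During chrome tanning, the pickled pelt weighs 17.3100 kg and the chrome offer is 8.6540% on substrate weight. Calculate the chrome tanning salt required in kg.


Formula: Chrome = substrate * pct / 100
Substituting: Chrome = 17.3100 * 8.6540 / 100
Result: 1.4980 kg


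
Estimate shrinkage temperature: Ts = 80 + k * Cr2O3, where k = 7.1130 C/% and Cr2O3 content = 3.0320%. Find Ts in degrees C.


Formula: Ts = 80 + k * Cr2O3
Substituting: Ts = 80 + 7.1130 * 3.0320
Result: 101.5666 C


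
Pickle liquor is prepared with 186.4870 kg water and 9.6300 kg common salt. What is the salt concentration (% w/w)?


Formula: Conc = salt / (water + salt) * 100
Substituting: Conc = 9.6300 / (186.4870 + 9.6300) * 100
Result: 4.9103 %


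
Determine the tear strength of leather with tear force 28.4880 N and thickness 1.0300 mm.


Formula: Tear strength = force / thickness
Substituting: Tear strength = 28.4880 / 1.0300
Result: 27.6583 N/mm


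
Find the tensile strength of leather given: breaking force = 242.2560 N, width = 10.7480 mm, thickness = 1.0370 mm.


Formula: TS = force / (width * thickness)
Substituting: TS = 242.2560 / (10.7480 * 1.0370)
Result: 21.7354 N/mm^2


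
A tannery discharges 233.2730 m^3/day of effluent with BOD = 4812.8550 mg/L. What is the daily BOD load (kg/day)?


Formula: BOD_load = volume * conc / 1000
Substituting: BOD_load = 233.2730 * 4812.8550 / 1000
Result: 1122.7091 kg/day


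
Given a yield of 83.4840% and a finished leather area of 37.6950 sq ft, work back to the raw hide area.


Formula: raw = finished * 100 / yield
Substituting: raw = 37.6950 * 100 / 83.4840
Result: 45.1524 sq ft


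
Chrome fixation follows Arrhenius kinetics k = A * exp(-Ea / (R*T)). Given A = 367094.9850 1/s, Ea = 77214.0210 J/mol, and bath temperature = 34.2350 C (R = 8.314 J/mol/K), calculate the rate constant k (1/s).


T_K = T_C + 273.15 = 34.2350 + 273.15 = 307.3850 K
exponent = -Ea / (R * T_K) = -77214.0210 / (8.314 * 307.3850) = -30.2137
k = A * exp(exponent) = 367094.9850 * exp(-30.2137) = 2.7743e-08 1/s


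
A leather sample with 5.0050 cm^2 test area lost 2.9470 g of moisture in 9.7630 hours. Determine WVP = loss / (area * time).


Formula: WVP = loss / (area * time)
Substituting: WVP = 2.9470 / (5.0050 * 9.7630)
Result: 0.0603105 g/(cm^2*hr)


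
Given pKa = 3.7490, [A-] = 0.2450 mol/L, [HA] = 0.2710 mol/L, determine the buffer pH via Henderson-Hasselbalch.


ratio = [A-] / [HA] = 0.2450 / 0.2710 = 0.9041
log10(ratio) = -0.0438032
pH = pKa + log10(ratio) = 3.7490 - 0.0438032 = 3.7052


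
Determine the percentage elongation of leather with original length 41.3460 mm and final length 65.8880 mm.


Formula: Elongation = (Lf - L0) / L0 * 100
Substituting: Elongation = (65.8880 - 41.3460) / 41.3460 * 100
Result: 59.3576 %


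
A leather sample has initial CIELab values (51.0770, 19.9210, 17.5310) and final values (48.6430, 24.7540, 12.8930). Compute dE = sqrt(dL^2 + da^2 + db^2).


dL = -2.4340, da = 4.8330, db = -4.6380
dE = sqrt((-2.4340)^2 + 4.8330^2 + (-4.6380)^2) = 7.1269


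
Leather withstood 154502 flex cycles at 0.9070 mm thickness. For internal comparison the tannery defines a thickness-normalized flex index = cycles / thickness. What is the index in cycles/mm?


Formula: Index = cycles / thickness
Substituting: Index = 154502 / 0.9070
Result: 170343.9912 cycles/mm


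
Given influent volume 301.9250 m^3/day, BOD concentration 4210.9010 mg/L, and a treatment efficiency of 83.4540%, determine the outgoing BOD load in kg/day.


Load_in = volume * conc / 1000 = 301.9250 * 4210.9010 / 1000 = 1271.3763 kg/day
Removed = Load_in * eff / 100 = 1271.3763 * 83.4540 / 100 = 1061.0144 kg/day
Load_out = Load_in - Removed = 1271.3763 - 1061.0144 = 210.3619 kg/day


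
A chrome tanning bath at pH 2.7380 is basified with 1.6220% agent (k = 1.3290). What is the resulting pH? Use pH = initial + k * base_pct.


Formula: pH_final = pH_initial + k * base_pct
Substituting: pH_final = 2.7380 + 1.3290 * 1.6220
Result: 4.8936


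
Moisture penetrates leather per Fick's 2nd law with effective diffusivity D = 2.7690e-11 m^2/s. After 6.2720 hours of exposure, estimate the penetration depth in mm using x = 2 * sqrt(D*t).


t = 6.2720 hr * 3600 = 22579.2000 s
D * t = 2.7690e-11 * 22579.2000 = 6.2522e-07
x = 2 * sqrt(D*t) = 2 * sqrt(6.2522e-07) = 0.00158141 m = 1.5814 mm


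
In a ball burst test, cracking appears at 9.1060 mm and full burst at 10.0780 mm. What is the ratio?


Formula: Ratio = crack / burst
Substituting: Ratio = 9.1060 / 10.0780
Result: 0.9036


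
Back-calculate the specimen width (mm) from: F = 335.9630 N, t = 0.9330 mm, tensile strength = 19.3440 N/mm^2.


Formula: w = F / (TS * t)
Substituting: w = 335.9630 / (19.3440 * 0.9330)
Result: 18.6150 mm


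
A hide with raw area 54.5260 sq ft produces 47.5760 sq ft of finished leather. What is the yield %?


Formula: Yield = finished / raw * 100
Substituting: Yield = 47.5760 / 54.5260 * 100
Result: 87.2538 %


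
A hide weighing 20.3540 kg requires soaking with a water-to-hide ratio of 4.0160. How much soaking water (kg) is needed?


Formula: Water = hide_weight * ratio
Substituting: Water = 20.3540 * 4.0160
Result: 81.7417 kg


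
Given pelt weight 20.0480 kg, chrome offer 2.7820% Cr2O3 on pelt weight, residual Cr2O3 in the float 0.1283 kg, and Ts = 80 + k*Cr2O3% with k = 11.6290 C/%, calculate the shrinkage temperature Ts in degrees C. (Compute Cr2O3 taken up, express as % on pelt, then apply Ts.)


Offered = pelt * offer_pct / 100 = 20.0480 * 2.7820 / 100 = 0.5577 kg
Uptake = offered - residual = 0.5577 - 0.1283 = 0.4294 kg
Cr2O3% on pelt = uptake / pelt * 100 = 0.4294 / 20.0480 * 100 = 2.1420 %
Ts = 80 + k * Cr2O3% = 80 + 11.6290 * 2.1420 = 104.9097 C


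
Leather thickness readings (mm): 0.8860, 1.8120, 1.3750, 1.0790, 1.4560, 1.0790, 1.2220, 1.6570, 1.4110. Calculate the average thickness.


Formula: Average = sum / n
Substituting: Average = 11.9770 / 9
Result: 1.3308 mm


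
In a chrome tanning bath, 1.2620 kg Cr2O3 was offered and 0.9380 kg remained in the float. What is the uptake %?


Formula: Uptake = (offered - residual) / offered * 100
Substituting: Uptake = (1.2620 - 0.9380) / 1.2620 * 100
Result: 25.6735 %


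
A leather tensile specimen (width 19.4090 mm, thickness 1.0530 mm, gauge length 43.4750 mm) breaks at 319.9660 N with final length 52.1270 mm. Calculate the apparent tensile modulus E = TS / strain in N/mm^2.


TS = F / (w * t) = 319.9660 / (19.4090 * 1.0530) = 15.6557 N/mm^2
strain = (Lf - L0) / L0 = (52.1270 - 43.4750) / 43.4750 = 0.1990
E = TS / strain = 15.6557 / 0.1990 = 78.6675 N/mm^2


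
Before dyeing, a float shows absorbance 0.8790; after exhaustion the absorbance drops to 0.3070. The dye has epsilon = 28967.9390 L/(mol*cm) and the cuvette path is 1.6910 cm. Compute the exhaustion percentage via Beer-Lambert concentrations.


c_initial = A_i / (epsilon * l) = 0.8790 / (28967.9390 * 1.6910) = 1.7944e-05 mol/L
c_final = A_f / (epsilon * l) = 0.3070 / (28967.9390 * 1.6910) = 6.2673e-06 mol/L
Exhaustion = (c_initial - c_final) / c_initial * 100 = (1.7944e-05 - 6.2673e-06) / 1.7944e-05 * 100 = 65.0739 %


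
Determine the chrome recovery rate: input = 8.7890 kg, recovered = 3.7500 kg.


Formula: Recovery = recovered / input * 100
Substituting: Recovery = 3.7500 / 8.7890 * 100
Result: 42.6670 %


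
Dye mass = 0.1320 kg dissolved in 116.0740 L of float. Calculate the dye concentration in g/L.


Formula: Conc = dye_mass(kg) / volume(L) * 1000
Substituting: Conc = 0.1320 / 116.0740 * 1000
Result: 1.1372 g/L


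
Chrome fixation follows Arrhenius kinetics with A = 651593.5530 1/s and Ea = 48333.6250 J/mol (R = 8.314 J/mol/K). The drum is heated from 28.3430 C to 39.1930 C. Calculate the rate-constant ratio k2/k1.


T1 = 28.3430 + 273.15 = 301.4930 K; T2 = 39.1930 + 273.15 = 312.3430 K
k1 = A * exp(-Ea/(R*T1)) = 651593.5530 * exp(-48333.6250/(8.314*301.4930)) = 0.00275243 1/s
k2 = A * exp(-Ea/(R*T2)) = 651593.5530 * exp(-48333.6250/(8.314*312.3430)) = 0.00537796 1/s
k2/k1 = 0.00537796 / 0.00275243 = 1.9539


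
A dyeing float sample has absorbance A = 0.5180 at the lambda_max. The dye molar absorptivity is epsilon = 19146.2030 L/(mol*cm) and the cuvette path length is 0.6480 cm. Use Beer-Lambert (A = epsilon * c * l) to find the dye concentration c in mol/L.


Formula: c = A / (epsilon * l)
Substituting: c = 0.5180 / (19146.2030 * 0.6480)
Result: 4.1752e-05 mol/L


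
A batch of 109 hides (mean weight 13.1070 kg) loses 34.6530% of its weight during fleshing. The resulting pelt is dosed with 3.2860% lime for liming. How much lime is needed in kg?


Total_raw = N * avg_wt = 109 * 13.1070 = 1428.6630 kg
Substrate = Total_raw * (1 - loss/100) = 1428.6630 * (1 - 34.6530/100) = 933.5884 kg
Lime = Substrate * pct / 100 = 933.5884 * 3.2860 / 100 = 30.6777 kg


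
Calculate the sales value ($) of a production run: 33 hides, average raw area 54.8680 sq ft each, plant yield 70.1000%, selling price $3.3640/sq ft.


Raw_total = N * avg_area = 33 * 54.8680 = 1810.6440 sq ft
Finished = Raw_total * yield / 100 = 1810.6440 * 70.1000 / 100 = 1269.2614 sq ft
Value = Finished * price = 1269.2614 * 3.3640 = 4269.7955 $


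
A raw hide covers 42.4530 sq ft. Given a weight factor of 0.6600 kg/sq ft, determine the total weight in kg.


Formula: Weight = area * weight_per_sqft
Substituting: Weight = 42.4530 * 0.6600
Result: 28.0190 kg


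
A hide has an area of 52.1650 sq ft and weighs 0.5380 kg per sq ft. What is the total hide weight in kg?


Formula: Weight = area * weight_per_sqft
Substituting: Weight = 52.1650 * 0.5380
Result: 28.0648 kg


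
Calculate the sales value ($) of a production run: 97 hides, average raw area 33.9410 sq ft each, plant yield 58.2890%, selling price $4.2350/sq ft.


Raw_total = N * avg_area = 97 * 33.9410 = 3292.2770 sq ft
Finished = Raw_total * yield / 100 = 3292.2770 * 58.2890 / 100 = 1919.0353 sq ft
Value = Finished * price = 1919.0353 * 4.2350 = 8127.1147 $


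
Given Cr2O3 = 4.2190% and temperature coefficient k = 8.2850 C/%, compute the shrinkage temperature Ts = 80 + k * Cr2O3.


Formula: Ts = 80 + k * Cr2O3
Substituting: Ts = 80 + 8.2850 * 4.2190
Result: 114.9544 C


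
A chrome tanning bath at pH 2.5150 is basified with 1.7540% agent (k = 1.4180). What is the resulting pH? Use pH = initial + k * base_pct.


Formula: pH_final = pH_initial + k * base_pct
Substituting: pH_final = 2.5150 + 1.4180 * 1.7540
Result: 5.0022


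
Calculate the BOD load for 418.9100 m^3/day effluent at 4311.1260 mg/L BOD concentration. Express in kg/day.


Formula: BOD_load = volume * conc / 1000
Substituting: BOD_load = 418.9100 * 4311.1260 / 1000
Result: 1805.9738 kg/day


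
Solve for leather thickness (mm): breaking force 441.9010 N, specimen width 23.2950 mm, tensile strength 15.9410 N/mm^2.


Formula: t = F / (TS * w)
Substituting: t = 441.9010 / (15.9410 * 23.2950)
Result: 1.1900 mm


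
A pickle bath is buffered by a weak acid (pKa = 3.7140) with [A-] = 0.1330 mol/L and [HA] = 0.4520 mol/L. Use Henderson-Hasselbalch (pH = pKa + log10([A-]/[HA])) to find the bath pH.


ratio = [A-] / [HA] = 0.1330 / 0.4520 = 0.2942
log10(ratio) = -0.5313
pH = pKa + log10(ratio) = 3.7140 - 0.5313 = 3.1827


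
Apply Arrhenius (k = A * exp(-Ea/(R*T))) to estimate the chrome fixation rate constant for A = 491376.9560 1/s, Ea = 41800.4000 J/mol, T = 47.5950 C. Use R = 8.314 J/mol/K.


T_K = T_C + 273.15 = 47.5950 + 273.15 = 320.7450 K
exponent = -Ea / (R * T_K) = -41800.4000 / (8.314 * 320.7450) = -15.6751
k = A * exp(exponent) = 491376.9560 * exp(-15.6751) = 0.0765248 1/s


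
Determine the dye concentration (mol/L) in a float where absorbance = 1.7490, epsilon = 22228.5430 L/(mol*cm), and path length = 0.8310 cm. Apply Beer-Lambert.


Formula: c = A / (epsilon * l)
Substituting: c = 1.7490 / (22228.5430 * 0.8310)
Result: 9.4684e-05 mol/L


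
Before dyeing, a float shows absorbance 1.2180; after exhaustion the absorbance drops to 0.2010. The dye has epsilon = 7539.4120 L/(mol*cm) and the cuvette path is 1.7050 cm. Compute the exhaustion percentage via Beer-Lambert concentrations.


c_initial = A_i / (epsilon * l) = 1.2180 / (7539.4120 * 1.7050) = 9.4751e-05 mol/L
c_final = A_f / (epsilon * l) = 0.2010 / (7539.4120 * 1.7050) = 1.5636e-05 mol/L
Exhaustion = (c_initial - c_final) / c_initial * 100 = (9.4751e-05 - 1.5636e-05) / 9.4751e-05 * 100 = 83.4975 %


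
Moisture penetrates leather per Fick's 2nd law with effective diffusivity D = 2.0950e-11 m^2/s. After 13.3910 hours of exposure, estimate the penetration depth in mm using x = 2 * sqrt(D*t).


t = 13.3910 hr * 3600 = 48207.6000 s
D * t = 2.0950e-11 * 48207.6000 = 1.0099e-06
x = 2 * sqrt(D*t) = 2 * sqrt(1.0099e-06) = 0.00200992 m = 2.0099 mm


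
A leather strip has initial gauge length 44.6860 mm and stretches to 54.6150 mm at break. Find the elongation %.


Formula: Elongation = (Lf - L0) / L0 * 100
Substituting: Elongation = (54.6150 - 44.6860) / 44.6860 * 100
Result: 22.2195 %


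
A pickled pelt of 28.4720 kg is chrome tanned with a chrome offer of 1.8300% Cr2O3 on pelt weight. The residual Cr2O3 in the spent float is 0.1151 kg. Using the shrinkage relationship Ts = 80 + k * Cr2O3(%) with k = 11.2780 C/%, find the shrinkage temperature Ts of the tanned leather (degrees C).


Offered = pelt * offer_pct / 100 = 28.4720 * 1.8300 / 100 = 0.5210 kg
Uptake = offered - residual = 0.5210 - 0.1151 = 0.4059 kg
Cr2O3% on pelt = uptake / pelt * 100 = 0.4059 / 28.4720 * 100 = 1.4257 %
Ts = 80 + k * Cr2O3% = 80 + 11.2780 * 1.4257 = 96.0795 C


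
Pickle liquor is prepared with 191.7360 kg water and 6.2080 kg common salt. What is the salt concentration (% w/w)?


Formula: Conc = salt / (water + salt) * 100
Substituting: Conc = 6.2080 / (191.7360 + 6.2080) * 100
Result: 3.1362 %


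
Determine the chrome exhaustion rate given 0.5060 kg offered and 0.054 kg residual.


Formula: Uptake = (offered - residual) / offered * 100
Substituting: Uptake = (0.5060 - 0.054) / 0.5060 * 100
Result: 89.3281 %


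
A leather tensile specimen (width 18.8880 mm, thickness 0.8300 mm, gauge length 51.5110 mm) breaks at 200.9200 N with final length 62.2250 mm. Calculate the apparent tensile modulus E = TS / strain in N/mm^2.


TS = F / (w * t) = 200.9200 / (18.8880 * 0.8300) = 12.8162 N/mm^2
strain = (Lf - L0) / L0 = (62.2250 - 51.5110) / 51.5110 = 0.2080
E = TS / strain = 12.8162 / 0.2080 = 61.6180 N/mm^2


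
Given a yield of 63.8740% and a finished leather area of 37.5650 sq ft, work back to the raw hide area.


Formula: raw = finished * 100 / yield
Substituting: raw = 37.5650 * 100 / 63.8740
Result: 58.8111 sq ft


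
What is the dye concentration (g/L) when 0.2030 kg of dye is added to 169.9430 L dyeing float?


Formula: Conc = dye_mass(kg) / volume(L) * 1000
Substituting: Conc = 0.2030 / 169.9430 * 1000
Result: 1.1945 g/L


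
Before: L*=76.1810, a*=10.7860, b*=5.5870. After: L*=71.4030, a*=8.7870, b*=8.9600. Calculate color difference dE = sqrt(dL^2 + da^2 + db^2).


dL = -4.7780, da = -1.9990, db = 3.3730
dE = sqrt((-4.7780)^2 + (-1.9990)^2 + 3.3730^2) = 6.1808


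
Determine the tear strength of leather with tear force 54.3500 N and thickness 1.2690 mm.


Formula: Tear strength = force / thickness
Substituting: Tear strength = 54.3500 / 1.2690
Result: 42.8290 N/mm


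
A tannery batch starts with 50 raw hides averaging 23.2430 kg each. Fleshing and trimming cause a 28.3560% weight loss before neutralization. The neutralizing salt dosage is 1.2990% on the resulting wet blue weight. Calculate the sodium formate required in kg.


Total_raw = N * avg_wt = 50 * 23.2430 = 1162.1500 kg
Substrate = Total_raw * (1 - loss/100) = 1162.1500 * (1 - 28.3560/100) = 832.6107 kg
Neutralizer = Substrate * pct / 100 = 832.6107 * 1.2990 / 100 = 10.8156 kg


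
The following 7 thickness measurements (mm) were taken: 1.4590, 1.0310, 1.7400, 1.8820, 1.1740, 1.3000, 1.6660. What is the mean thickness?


Formula: Average = sum / n
Substituting: Average = 10.2520 / 7
Result: 1.4646 mm


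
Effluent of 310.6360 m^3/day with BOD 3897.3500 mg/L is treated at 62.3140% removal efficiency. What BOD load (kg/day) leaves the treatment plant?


Load_in = volume * conc / 1000 = 310.6360 * 3897.3500 / 1000 = 1210.6572 kg/day
Removed = Load_in * eff / 100 = 1210.6572 * 62.3140 / 100 = 754.4089 kg/day
Load_out = Load_in - Removed = 1210.6572 - 754.4089 = 456.2483 kg/day


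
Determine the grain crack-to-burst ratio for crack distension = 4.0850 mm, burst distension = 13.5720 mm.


Formula: Ratio = crack / burst
Substituting: Ratio = 4.0850 / 13.5720
Result: 0.3010


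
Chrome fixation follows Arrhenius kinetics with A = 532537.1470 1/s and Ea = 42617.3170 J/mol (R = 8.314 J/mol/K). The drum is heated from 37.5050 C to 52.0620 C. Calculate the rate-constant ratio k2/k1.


T1 = 37.5050 + 273.15 = 310.6550 K; T2 = 52.0620 + 273.15 = 325.2120 K
k1 = A * exp(-Ea/(R*T1)) = 532537.1470 * exp(-42617.3170/(8.314*310.6550)) = 0.0363298 1/s
k2 = A * exp(-Ea/(R*T2)) = 532537.1470 * exp(-42617.3170/(8.314*325.2120)) = 0.0760376 1/s
k2/k1 = 0.0760376 / 0.0363298 = 2.0930


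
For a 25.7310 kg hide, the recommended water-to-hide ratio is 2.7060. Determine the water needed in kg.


Formula: Water = hide_weight * ratio
Substituting: Water = 25.7310 * 2.7060
Result: 69.6281 kg


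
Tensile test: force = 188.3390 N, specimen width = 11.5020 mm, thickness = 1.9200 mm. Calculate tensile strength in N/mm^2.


Formula: TS = force / (width * thickness)
Substituting: TS = 188.3390 / (11.5020 * 1.9200)
Result: 8.5284 N/mm^2


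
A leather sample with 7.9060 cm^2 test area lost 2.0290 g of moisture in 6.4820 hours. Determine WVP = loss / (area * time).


Formula: WVP = loss / (area * time)
Substituting: WVP = 2.0290 / (7.9060 * 6.4820)
Result: 0.0395928 g/(cm^2*hr)


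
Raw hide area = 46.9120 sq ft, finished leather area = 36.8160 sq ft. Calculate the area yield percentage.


Formula: Yield = finished / raw * 100
Substituting: Yield = 36.8160 / 46.9120 * 100
Result: 78.4789 %


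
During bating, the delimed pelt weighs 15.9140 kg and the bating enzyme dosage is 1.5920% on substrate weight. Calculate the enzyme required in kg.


Formula: Enzyme = substrate * pct / 100
Substituting: Enzyme = 15.9140 * 1.5920 / 100
Result: 0.2534 kg


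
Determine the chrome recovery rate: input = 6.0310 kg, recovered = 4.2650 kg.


Formula: Recovery = recovered / input * 100
Substituting: Recovery = 4.2650 / 6.0310 * 100
Result: 70.7180 %


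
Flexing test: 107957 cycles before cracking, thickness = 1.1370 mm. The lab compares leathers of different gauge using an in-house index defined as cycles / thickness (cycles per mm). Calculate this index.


Formula: Index = cycles / thickness
Substituting: Index = 107957 / 1.1370
Result: 94948.9886 cycles/mm


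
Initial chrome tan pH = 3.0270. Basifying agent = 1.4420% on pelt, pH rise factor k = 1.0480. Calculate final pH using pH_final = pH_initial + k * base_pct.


Formula: pH_final = pH_initial + k * base_pct
Substituting: pH_final = 3.0270 + 1.0480 * 1.4420
Result: 4.5382


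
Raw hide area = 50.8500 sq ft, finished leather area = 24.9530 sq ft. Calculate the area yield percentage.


Formula: Yield = finished / raw * 100
Substituting: Yield = 24.9530 / 50.8500 * 100
Result: 49.0718 %


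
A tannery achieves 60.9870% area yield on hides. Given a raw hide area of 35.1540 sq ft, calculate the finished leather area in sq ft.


Formula: finished = raw * yield / 100
Substituting: finished = 35.1540 * 60.9870 / 100
Result: 21.4394 sq ft


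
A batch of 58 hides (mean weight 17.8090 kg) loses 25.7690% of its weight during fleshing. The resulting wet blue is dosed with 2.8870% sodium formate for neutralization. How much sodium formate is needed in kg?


Total_raw = N * avg_wt = 58 * 17.8090 = 1032.9220 kg
Substrate = Total_raw * (1 - loss/100) = 1032.9220 * (1 - 25.7690/100) = 766.7483 kg
Neutralizer = Substrate * pct / 100 = 766.7483 * 2.8870 / 100 = 22.1360 kg


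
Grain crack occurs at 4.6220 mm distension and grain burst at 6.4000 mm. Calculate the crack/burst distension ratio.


Formula: Ratio = crack / burst
Substituting: Ratio = 4.6220 / 6.4000
Result: 0.7222


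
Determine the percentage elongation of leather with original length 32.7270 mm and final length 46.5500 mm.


Formula: Elongation = (Lf - L0) / L0 * 100
Substituting: Elongation = (46.5500 - 32.7270) / 32.7270 * 100
Result: 42.2373 %


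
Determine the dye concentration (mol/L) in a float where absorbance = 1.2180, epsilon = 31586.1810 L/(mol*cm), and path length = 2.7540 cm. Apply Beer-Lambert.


Formula: c = A / (epsilon * l)
Substituting: c = 1.2180 / (31586.1810 * 2.7540)
Result: 1.4002e-05 mol/L


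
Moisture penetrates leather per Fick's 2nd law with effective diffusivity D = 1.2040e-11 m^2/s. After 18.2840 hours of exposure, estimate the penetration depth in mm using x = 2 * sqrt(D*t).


t = 18.2840 hr * 3600 = 65822.4000 s
D * t = 1.2040e-11 * 65822.4000 = 7.9250e-07
x = 2 * sqrt(D*t) = 2 * sqrt(7.9250e-07) = 0.00178045 m = 1.7805 mm


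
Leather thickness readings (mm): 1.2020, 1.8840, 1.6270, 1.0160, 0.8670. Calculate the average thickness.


Formula: Average = sum / n
Substituting: Average = 6.5960 / 5
Result: 1.3192 mm


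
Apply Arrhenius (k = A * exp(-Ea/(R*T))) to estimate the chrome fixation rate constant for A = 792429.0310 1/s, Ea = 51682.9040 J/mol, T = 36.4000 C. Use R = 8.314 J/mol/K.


T_K = T_C + 273.15 = 36.4000 + 273.15 = 309.5500 K
exponent = -Ea / (R * T_K) = -51682.9040 / (8.314 * 309.5500) = -20.0820
k = A * exp(exponent) = 792429.0310 * exp(-20.0820) = 0.00150479 1/s


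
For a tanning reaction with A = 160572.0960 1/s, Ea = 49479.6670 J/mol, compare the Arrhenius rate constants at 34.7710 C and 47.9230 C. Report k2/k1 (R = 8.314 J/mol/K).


T1 = 34.7710 + 273.15 = 307.9210 K; T2 = 47.9230 + 273.15 = 321.0730 K
k1 = A * exp(-Ea/(R*T1)) = 160572.0960 * exp(-49479.6670/(8.314*307.9210)) = 6.4835e-04 1/s
k2 = A * exp(-Ea/(R*T2)) = 160572.0960 * exp(-49479.6670/(8.314*321.0730)) = 0.00143102 1/s
k2/k1 = 0.00143102 / 6.4835e-04 = 2.2072


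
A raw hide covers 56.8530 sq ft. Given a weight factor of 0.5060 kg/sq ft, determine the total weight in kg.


Formula: Weight = area * weight_per_sqft
Substituting: Weight = 56.8530 * 0.5060
Result: 28.7676 kg


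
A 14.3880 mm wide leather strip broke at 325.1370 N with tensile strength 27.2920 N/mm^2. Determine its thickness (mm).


Formula: t = F / (TS * w)
Substituting: t = 325.1370 / (27.2920 * 14.3880)
Result: 0.8280 mm


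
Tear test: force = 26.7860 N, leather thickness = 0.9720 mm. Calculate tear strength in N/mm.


Formula: Tear strength = force / thickness
Substituting: Tear strength = 26.7860 / 0.9720
Result: 27.5576 N/mm


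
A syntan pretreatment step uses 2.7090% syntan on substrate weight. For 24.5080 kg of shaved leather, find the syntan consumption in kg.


Formula: Syntan = substrate * pct / 100
Substituting: Syntan = 24.5080 * 2.7090 / 100
Result: 0.6639 kg


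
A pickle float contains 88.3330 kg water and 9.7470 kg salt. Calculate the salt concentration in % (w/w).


Formula: Conc = salt / (water + salt) * 100
Substituting: Conc = 9.7470 / (88.3330 + 9.7470) * 100
Result: 9.9378 %


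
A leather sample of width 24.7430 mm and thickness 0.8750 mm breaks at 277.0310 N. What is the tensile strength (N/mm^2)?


Formula: TS = force / (width * thickness)
Substituting: TS = 277.0310 / (24.7430 * 0.8750)
Result: 12.7958 N/mm^2


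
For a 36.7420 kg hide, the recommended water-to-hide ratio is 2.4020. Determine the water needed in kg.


Formula: Water = hide_weight * ratio
Substituting: Water = 36.7420 * 2.4020
Result: 88.2543 kg


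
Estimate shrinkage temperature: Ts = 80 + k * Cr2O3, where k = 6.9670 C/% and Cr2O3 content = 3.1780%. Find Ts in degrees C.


Formula: Ts = 80 + k * Cr2O3
Substituting: Ts = 80 + 6.9670 * 3.1780
Result: 102.1411 C


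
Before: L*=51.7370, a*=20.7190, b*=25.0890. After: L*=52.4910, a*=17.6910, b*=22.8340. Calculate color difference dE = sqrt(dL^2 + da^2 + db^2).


dL = 0.7540, da = -3.0280, db = -2.2550
dE = sqrt(0.7540^2 + (-3.0280)^2 + (-2.2550)^2) = 3.8500


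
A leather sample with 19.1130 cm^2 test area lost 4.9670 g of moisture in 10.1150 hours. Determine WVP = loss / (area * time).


Formula: WVP = loss / (area * time)
Substituting: WVP = 4.9670 / (19.1130 * 10.1150)
Result: 0.0256921 g/(cm^2*hr)


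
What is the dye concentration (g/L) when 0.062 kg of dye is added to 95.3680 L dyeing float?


Formula: Conc = dye_mass(kg) / volume(L) * 1000
Substituting: Conc = 0.062 / 95.3680 * 1000
Result: 0.6501 g/L


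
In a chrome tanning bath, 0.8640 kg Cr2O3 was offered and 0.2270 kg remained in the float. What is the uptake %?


Formula: Uptake = (offered - residual) / offered * 100
Substituting: Uptake = (0.8640 - 0.2270) / 0.8640 * 100
Result: 73.7269 %


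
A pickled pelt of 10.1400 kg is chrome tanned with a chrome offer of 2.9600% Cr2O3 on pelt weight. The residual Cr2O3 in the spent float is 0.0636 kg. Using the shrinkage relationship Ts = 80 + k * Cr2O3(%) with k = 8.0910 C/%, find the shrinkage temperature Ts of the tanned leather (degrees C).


Offered = pelt * offer_pct / 100 = 10.1400 * 2.9600 / 100 = 0.3001 kg
Uptake = offered - residual = 0.3001 - 0.0636 = 0.2365 kg
Cr2O3% on pelt = uptake / pelt * 100 = 0.2365 / 10.1400 * 100 = 2.3328 %
Ts = 80 + k * Cr2O3% = 80 + 8.0910 * 2.3328 = 98.8745 C


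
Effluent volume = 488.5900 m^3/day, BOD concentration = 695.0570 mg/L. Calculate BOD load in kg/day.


Formula: BOD_load = volume * conc / 1000
Substituting: BOD_load = 488.5900 * 695.0570 / 1000
Result: 339.5979 kg/day


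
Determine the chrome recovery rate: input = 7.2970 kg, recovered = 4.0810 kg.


Formula: Recovery = recovered / input * 100
Substituting: Recovery = 4.0810 / 7.2970 * 100
Result: 55.9271 %


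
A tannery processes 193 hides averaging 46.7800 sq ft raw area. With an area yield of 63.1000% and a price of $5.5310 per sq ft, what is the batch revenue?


Raw_total = N * avg_area = 193 * 46.7800 = 9028.5400 sq ft
Finished = Raw_total * yield / 100 = 9028.5400 * 63.1000 / 100 = 5697.0087 sq ft
Value = Finished * price = 5697.0087 * 5.5310 = 31510.1553 $


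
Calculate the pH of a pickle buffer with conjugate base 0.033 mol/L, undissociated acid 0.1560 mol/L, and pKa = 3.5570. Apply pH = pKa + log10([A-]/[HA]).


ratio = [A-] / [HA] = 0.033 / 0.1560 = 0.2115
log10(ratio) = -0.6746
pH = pKa + log10(ratio) = 3.5570 - 0.6746 = 2.8824


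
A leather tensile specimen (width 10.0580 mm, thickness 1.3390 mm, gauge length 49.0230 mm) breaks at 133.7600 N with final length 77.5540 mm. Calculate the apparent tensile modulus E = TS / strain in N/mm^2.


TS = F / (w * t) = 133.7600 / (10.0580 * 1.3390) = 9.9319 N/mm^2
strain = (Lf - L0) / L0 = (77.5540 - 49.0230) / 49.0230 = 0.5820
E = TS / strain = 9.9319 / 0.5820 = 17.0654 N/mm^2


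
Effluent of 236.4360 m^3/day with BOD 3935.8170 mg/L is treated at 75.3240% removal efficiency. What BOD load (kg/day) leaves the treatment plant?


Load_in = volume * conc / 1000 = 236.4360 * 3935.8170 / 1000 = 930.5688 kg/day
Removed = Load_in * eff / 100 = 930.5688 * 75.3240 / 100 = 700.9417 kg/day
Load_out = Load_in - Removed = 930.5688 - 700.9417 = 229.6272 kg/day


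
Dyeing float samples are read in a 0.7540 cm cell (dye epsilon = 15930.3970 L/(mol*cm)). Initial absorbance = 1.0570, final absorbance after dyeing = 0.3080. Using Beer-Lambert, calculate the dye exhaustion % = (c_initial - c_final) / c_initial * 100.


c_initial = A_i / (epsilon * l) = 1.0570 / (15930.3970 * 0.7540) = 8.7999e-05 mol/L
c_final = A_f / (epsilon * l) = 0.3080 / (15930.3970 * 0.7540) = 2.5642e-05 mol/L
Exhaustion = (c_initial - c_final) / c_initial * 100 = (8.7999e-05 - 2.5642e-05) / 8.7999e-05 * 100 = 70.8609 %


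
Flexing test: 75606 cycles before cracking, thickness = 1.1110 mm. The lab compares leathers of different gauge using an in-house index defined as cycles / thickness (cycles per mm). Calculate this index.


Formula: Index = cycles / thickness
Substituting: Index = 75606 / 1.1110
Result: 68052.2052 cycles/mm


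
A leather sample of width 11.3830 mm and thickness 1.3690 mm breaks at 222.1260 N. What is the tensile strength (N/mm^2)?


Formula: TS = force / (width * thickness)
Substituting: TS = 222.1260 / (11.3830 * 1.3690)
Result: 14.2541 N/mm^2


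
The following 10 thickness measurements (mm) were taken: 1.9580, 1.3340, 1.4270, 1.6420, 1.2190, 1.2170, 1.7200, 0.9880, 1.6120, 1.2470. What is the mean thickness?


Formula: Average = sum / n
Substituting: Average = 14.3640 / 10
Result: 1.4364 mm


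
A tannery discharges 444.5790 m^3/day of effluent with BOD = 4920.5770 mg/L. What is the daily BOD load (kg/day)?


Formula: BOD_load = volume * conc / 1000
Substituting: BOD_load = 444.5790 * 4920.5770 / 1000
Result: 2187.5852 kg/day


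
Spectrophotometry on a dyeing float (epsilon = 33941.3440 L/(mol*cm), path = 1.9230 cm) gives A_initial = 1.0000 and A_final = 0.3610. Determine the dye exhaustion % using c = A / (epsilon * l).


c_initial = A_i / (epsilon * l) = 1.0000 / (33941.3440 * 1.9230) = 1.5321e-05 mol/L
c_final = A_f / (epsilon * l) = 0.3610 / (33941.3440 * 1.9230) = 5.5309e-06 mol/L
Exhaustion = (c_initial - c_final) / c_initial * 100 = (1.5321e-05 - 5.5309e-06) / 1.5321e-05 * 100 = 63.9000 %


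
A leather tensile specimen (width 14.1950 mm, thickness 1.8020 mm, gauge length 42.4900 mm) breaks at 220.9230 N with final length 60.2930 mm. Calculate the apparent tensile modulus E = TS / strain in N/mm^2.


TS = F / (w * t) = 220.9230 / (14.1950 * 1.8020) = 8.6368 N/mm^2
strain = (Lf - L0) / L0 = (60.2930 - 42.4900) / 42.4900 = 0.4190
E = TS / strain = 8.6368 / 0.4190 = 20.6131 N/mm^2


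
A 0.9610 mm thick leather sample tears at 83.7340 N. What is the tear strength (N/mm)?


Formula: Tear strength = force / thickness
Substituting: Tear strength = 83.7340 / 0.9610
Result: 87.1322 N/mm


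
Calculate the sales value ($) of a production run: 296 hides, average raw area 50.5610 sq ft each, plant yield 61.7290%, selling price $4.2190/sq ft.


Raw_total = N * avg_area = 296 * 50.5610 = 14966.0560 sq ft
Finished = Raw_total * yield / 100 = 14966.0560 * 61.7290 / 100 = 9238.3967 sq ft
Value = Finished * price = 9238.3967 * 4.2190 = 38976.7957 $


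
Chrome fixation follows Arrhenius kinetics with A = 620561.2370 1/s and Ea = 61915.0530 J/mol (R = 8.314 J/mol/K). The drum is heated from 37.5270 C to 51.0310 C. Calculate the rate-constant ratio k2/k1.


T1 = 37.5270 + 273.15 = 310.6770 K; T2 = 51.0310 + 273.15 = 324.1810 K
k1 = A * exp(-Ea/(R*T1)) = 620561.2370 * exp(-61915.0530/(8.314*310.6770)) = 2.4128e-05 1/s
k2 = A * exp(-Ea/(R*T2)) = 620561.2370 * exp(-61915.0530/(8.314*324.1810)) = 6.5490e-05 1/s
k2/k1 = 6.5490e-05 / 2.4128e-05 = 2.7142


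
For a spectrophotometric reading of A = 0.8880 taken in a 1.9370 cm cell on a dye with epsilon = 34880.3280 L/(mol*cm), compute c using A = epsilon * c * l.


Formula: c = A / (epsilon * l)
Substituting: c = 0.8880 / (34880.3280 * 1.9370)
Result: 1.3143e-05 mol/L


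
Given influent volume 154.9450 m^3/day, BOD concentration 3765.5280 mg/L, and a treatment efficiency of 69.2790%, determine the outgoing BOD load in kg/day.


Load_in = volume * conc / 1000 = 154.9450 * 3765.5280 / 1000 = 583.4497 kg/day
Removed = Load_in * eff / 100 = 583.4497 * 69.2790 / 100 = 404.2081 kg/day
Load_out = Load_in - Removed = 583.4497 - 404.2081 = 179.2416 kg/day


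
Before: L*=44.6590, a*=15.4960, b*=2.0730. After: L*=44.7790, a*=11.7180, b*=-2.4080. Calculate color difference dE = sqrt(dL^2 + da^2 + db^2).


dL = 0.1200, da = -3.7780, db = -4.4810
dE = sqrt(0.1200^2 + (-3.7780)^2 + (-4.4810)^2) = 5.8623


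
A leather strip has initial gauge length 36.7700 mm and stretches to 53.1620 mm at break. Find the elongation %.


Formula: Elongation = (Lf - L0) / L0 * 100
Substituting: Elongation = (53.1620 - 36.7700) / 36.7700 * 100
Result: 44.5798 %


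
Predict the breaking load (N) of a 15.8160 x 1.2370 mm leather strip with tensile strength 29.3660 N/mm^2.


Formula: F = TS * w * t
Substituting: F = 29.3660 * 15.8160 * 1.2370
Result: 574.5279 N


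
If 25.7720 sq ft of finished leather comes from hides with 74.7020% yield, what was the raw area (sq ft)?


Formula: raw = finished * 100 / yield
Substituting: raw = 25.7720 * 100 / 74.7020
Result: 34.4997 sq ft


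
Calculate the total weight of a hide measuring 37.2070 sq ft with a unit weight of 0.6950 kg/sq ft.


Formula: Weight = area * weight_per_sqft
Substituting: Weight = 37.2070 * 0.6950
Result: 25.8589 kg


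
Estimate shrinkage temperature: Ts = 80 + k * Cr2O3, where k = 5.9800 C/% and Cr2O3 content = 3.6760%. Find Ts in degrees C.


Formula: Ts = 80 + k * Cr2O3
Substituting: Ts = 80 + 5.9800 * 3.6760
Result: 101.9825 C


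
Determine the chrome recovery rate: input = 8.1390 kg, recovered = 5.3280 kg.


Formula: Recovery = recovered / input * 100
Substituting: Recovery = 5.3280 / 8.1390 * 100
Result: 65.4626 %


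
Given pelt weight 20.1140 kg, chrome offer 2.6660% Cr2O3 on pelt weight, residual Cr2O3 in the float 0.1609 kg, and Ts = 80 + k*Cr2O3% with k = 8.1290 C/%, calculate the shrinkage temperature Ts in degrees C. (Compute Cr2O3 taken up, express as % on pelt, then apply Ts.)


Offered = pelt * offer_pct / 100 = 20.1140 * 2.6660 / 100 = 0.5362 kg
Uptake = offered - residual = 0.5362 - 0.1609 = 0.3753 kg
Cr2O3% on pelt = uptake / pelt * 100 = 0.3753 / 20.1140 * 100 = 1.8661 %
Ts = 80 + k * Cr2O3% = 80 + 8.1290 * 1.8661 = 95.1692 C


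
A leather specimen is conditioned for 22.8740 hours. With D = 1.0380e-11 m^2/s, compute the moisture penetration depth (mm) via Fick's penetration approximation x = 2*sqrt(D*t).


t = 22.8740 hr * 3600 = 82346.4000 s
D * t = 1.0380e-11 * 82346.4000 = 8.5476e-07
x = 2 * sqrt(D*t) = 2 * sqrt(8.5476e-07) = 0.00184906 m = 1.8491 mm


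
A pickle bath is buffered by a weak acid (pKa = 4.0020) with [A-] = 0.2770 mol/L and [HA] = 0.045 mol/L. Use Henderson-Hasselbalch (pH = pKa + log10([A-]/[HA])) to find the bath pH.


ratio = [A-] / [HA] = 0.2770 / 0.045 = 6.1556
log10(ratio) = 0.7893
pH = pKa + log10(ratio) = 4.0020 + 0.7893 = 4.7913


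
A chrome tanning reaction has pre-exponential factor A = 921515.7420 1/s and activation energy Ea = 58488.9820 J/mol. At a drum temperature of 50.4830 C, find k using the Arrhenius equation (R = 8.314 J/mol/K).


T_K = T_C + 273.15 = 50.4830 + 273.15 = 323.6330 K
exponent = -Ea / (R * T_K) = -58488.9820 / (8.314 * 323.6330) = -21.7376
k = A * exp(exponent) = 921515.7420 * exp(-21.7376) = 3.3419e-04 1/s


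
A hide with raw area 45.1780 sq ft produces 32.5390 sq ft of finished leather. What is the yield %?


Formula: Yield = finished / raw * 100
Substituting: Yield = 32.5390 / 45.1780 * 100
Result: 72.0240 %
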